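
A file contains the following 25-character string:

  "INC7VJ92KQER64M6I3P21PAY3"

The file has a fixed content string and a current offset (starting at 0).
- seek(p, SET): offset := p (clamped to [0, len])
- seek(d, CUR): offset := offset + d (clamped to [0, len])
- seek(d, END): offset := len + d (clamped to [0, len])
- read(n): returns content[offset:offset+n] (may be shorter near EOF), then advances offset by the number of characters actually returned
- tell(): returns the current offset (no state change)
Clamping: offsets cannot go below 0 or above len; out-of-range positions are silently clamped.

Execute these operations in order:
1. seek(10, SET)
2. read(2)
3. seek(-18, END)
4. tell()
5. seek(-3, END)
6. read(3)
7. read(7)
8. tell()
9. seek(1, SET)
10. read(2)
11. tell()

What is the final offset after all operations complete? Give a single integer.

Answer: 3

Derivation:
After 1 (seek(10, SET)): offset=10
After 2 (read(2)): returned 'ER', offset=12
After 3 (seek(-18, END)): offset=7
After 4 (tell()): offset=7
After 5 (seek(-3, END)): offset=22
After 6 (read(3)): returned 'AY3', offset=25
After 7 (read(7)): returned '', offset=25
After 8 (tell()): offset=25
After 9 (seek(1, SET)): offset=1
After 10 (read(2)): returned 'NC', offset=3
After 11 (tell()): offset=3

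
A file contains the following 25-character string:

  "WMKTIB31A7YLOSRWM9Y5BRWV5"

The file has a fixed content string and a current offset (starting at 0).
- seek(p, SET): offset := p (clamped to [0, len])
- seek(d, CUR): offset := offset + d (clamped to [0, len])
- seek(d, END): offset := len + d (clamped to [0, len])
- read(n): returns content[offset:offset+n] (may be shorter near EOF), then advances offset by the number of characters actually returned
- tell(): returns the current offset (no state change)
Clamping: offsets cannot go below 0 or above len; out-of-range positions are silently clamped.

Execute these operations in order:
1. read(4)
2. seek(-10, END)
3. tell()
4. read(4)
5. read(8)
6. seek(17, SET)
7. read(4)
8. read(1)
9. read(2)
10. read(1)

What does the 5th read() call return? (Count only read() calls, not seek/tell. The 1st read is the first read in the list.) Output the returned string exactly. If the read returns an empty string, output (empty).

After 1 (read(4)): returned 'WMKT', offset=4
After 2 (seek(-10, END)): offset=15
After 3 (tell()): offset=15
After 4 (read(4)): returned 'WM9Y', offset=19
After 5 (read(8)): returned '5BRWV5', offset=25
After 6 (seek(17, SET)): offset=17
After 7 (read(4)): returned '9Y5B', offset=21
After 8 (read(1)): returned 'R', offset=22
After 9 (read(2)): returned 'WV', offset=24
After 10 (read(1)): returned '5', offset=25

Answer: R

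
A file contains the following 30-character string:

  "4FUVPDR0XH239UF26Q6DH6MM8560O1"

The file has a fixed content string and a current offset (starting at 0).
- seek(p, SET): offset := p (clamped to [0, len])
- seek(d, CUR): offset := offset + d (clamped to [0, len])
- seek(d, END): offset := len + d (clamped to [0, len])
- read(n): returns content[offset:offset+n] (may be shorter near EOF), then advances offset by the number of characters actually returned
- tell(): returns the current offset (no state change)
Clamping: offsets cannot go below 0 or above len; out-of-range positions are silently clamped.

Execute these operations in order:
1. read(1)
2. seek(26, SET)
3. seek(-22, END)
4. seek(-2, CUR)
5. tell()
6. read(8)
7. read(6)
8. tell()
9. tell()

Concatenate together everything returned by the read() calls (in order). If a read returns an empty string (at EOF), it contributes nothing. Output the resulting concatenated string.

Answer: 4R0XH239UF26Q6D

Derivation:
After 1 (read(1)): returned '4', offset=1
After 2 (seek(26, SET)): offset=26
After 3 (seek(-22, END)): offset=8
After 4 (seek(-2, CUR)): offset=6
After 5 (tell()): offset=6
After 6 (read(8)): returned 'R0XH239U', offset=14
After 7 (read(6)): returned 'F26Q6D', offset=20
After 8 (tell()): offset=20
After 9 (tell()): offset=20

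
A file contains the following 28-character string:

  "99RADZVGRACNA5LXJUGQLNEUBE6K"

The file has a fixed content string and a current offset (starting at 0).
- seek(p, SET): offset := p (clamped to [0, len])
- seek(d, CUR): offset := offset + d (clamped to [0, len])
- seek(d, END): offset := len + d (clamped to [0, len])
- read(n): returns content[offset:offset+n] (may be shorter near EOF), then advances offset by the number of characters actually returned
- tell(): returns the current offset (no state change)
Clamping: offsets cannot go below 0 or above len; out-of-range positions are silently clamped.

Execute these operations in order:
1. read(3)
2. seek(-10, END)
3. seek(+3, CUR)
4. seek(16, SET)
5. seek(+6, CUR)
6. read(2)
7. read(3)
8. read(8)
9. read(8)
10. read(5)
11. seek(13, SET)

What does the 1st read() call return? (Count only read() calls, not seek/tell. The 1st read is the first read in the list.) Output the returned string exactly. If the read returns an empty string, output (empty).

Answer: 99R

Derivation:
After 1 (read(3)): returned '99R', offset=3
After 2 (seek(-10, END)): offset=18
After 3 (seek(+3, CUR)): offset=21
After 4 (seek(16, SET)): offset=16
After 5 (seek(+6, CUR)): offset=22
After 6 (read(2)): returned 'EU', offset=24
After 7 (read(3)): returned 'BE6', offset=27
After 8 (read(8)): returned 'K', offset=28
After 9 (read(8)): returned '', offset=28
After 10 (read(5)): returned '', offset=28
After 11 (seek(13, SET)): offset=13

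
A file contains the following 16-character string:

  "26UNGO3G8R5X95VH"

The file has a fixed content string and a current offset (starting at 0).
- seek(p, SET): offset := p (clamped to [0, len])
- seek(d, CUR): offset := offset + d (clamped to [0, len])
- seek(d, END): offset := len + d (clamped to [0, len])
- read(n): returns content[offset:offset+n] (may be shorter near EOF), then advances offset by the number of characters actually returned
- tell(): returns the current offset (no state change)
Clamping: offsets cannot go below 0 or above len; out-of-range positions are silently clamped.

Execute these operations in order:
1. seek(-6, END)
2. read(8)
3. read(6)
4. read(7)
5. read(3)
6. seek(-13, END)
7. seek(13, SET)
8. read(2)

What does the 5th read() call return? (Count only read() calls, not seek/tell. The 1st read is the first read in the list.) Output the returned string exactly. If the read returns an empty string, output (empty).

After 1 (seek(-6, END)): offset=10
After 2 (read(8)): returned '5X95VH', offset=16
After 3 (read(6)): returned '', offset=16
After 4 (read(7)): returned '', offset=16
After 5 (read(3)): returned '', offset=16
After 6 (seek(-13, END)): offset=3
After 7 (seek(13, SET)): offset=13
After 8 (read(2)): returned '5V', offset=15

Answer: 5V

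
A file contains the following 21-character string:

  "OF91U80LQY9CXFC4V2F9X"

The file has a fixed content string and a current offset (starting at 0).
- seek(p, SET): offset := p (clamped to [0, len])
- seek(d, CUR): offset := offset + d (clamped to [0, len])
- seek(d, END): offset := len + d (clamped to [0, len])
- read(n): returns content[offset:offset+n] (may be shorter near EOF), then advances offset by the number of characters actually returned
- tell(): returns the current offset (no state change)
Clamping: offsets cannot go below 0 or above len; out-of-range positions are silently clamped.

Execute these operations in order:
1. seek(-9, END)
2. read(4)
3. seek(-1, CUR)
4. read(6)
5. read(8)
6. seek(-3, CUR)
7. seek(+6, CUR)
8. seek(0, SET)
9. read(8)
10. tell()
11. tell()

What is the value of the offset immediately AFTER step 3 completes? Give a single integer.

After 1 (seek(-9, END)): offset=12
After 2 (read(4)): returned 'XFC4', offset=16
After 3 (seek(-1, CUR)): offset=15

Answer: 15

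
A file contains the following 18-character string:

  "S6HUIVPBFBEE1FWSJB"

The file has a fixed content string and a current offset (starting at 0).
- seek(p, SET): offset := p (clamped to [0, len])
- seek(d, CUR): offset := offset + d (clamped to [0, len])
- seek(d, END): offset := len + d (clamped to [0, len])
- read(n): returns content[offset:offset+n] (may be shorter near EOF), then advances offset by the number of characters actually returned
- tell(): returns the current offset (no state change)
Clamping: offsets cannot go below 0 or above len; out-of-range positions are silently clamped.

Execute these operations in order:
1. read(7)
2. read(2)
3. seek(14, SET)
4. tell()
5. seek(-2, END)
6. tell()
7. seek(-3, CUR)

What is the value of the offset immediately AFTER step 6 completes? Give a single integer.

Answer: 16

Derivation:
After 1 (read(7)): returned 'S6HUIVP', offset=7
After 2 (read(2)): returned 'BF', offset=9
After 3 (seek(14, SET)): offset=14
After 4 (tell()): offset=14
After 5 (seek(-2, END)): offset=16
After 6 (tell()): offset=16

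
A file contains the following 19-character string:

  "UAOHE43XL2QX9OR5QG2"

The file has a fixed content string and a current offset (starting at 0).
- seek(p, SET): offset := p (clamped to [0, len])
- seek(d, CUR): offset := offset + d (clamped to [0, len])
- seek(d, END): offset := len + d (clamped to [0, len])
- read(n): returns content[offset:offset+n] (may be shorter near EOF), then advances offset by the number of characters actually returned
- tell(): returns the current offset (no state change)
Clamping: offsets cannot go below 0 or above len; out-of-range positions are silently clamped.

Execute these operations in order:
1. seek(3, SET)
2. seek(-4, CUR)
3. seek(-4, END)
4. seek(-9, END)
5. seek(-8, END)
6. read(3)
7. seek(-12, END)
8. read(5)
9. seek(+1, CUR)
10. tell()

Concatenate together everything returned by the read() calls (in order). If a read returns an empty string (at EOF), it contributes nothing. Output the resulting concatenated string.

Answer: X9OXL2QX

Derivation:
After 1 (seek(3, SET)): offset=3
After 2 (seek(-4, CUR)): offset=0
After 3 (seek(-4, END)): offset=15
After 4 (seek(-9, END)): offset=10
After 5 (seek(-8, END)): offset=11
After 6 (read(3)): returned 'X9O', offset=14
After 7 (seek(-12, END)): offset=7
After 8 (read(5)): returned 'XL2QX', offset=12
After 9 (seek(+1, CUR)): offset=13
After 10 (tell()): offset=13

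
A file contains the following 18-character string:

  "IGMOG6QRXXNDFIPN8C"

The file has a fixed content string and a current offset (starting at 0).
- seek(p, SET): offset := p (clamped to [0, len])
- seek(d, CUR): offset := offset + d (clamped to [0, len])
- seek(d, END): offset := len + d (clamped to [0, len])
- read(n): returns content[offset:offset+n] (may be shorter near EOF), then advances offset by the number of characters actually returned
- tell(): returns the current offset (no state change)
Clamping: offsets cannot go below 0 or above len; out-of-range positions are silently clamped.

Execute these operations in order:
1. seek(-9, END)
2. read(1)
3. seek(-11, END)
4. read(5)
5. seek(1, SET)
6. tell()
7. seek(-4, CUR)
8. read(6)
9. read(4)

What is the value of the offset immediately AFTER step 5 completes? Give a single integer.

After 1 (seek(-9, END)): offset=9
After 2 (read(1)): returned 'X', offset=10
After 3 (seek(-11, END)): offset=7
After 4 (read(5)): returned 'RXXND', offset=12
After 5 (seek(1, SET)): offset=1

Answer: 1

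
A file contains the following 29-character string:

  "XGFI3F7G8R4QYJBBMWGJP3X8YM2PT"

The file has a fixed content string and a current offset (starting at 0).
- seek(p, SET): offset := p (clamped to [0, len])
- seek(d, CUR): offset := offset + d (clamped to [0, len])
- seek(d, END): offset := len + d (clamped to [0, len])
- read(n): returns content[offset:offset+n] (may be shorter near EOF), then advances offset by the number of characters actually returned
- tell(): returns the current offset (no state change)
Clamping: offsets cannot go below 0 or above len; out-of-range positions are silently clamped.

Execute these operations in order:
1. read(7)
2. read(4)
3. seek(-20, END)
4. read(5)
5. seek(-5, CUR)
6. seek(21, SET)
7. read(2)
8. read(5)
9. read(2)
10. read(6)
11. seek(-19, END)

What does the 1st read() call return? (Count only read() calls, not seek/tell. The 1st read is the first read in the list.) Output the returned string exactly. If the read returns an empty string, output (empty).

Answer: XGFI3F7

Derivation:
After 1 (read(7)): returned 'XGFI3F7', offset=7
After 2 (read(4)): returned 'G8R4', offset=11
After 3 (seek(-20, END)): offset=9
After 4 (read(5)): returned 'R4QYJ', offset=14
After 5 (seek(-5, CUR)): offset=9
After 6 (seek(21, SET)): offset=21
After 7 (read(2)): returned '3X', offset=23
After 8 (read(5)): returned '8YM2P', offset=28
After 9 (read(2)): returned 'T', offset=29
After 10 (read(6)): returned '', offset=29
After 11 (seek(-19, END)): offset=10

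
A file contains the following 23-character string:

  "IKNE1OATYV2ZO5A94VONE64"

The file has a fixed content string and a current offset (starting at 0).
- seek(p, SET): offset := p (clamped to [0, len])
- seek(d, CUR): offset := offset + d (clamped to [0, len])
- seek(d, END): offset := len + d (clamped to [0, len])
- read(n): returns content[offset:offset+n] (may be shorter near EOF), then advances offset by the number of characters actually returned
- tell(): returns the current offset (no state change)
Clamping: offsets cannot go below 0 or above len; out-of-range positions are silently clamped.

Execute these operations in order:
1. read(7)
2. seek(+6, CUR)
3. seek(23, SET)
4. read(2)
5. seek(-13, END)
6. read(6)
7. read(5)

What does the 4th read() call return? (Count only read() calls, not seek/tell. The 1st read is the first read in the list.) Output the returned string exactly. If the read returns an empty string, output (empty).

Answer: 4VONE

Derivation:
After 1 (read(7)): returned 'IKNE1OA', offset=7
After 2 (seek(+6, CUR)): offset=13
After 3 (seek(23, SET)): offset=23
After 4 (read(2)): returned '', offset=23
After 5 (seek(-13, END)): offset=10
After 6 (read(6)): returned '2ZO5A9', offset=16
After 7 (read(5)): returned '4VONE', offset=21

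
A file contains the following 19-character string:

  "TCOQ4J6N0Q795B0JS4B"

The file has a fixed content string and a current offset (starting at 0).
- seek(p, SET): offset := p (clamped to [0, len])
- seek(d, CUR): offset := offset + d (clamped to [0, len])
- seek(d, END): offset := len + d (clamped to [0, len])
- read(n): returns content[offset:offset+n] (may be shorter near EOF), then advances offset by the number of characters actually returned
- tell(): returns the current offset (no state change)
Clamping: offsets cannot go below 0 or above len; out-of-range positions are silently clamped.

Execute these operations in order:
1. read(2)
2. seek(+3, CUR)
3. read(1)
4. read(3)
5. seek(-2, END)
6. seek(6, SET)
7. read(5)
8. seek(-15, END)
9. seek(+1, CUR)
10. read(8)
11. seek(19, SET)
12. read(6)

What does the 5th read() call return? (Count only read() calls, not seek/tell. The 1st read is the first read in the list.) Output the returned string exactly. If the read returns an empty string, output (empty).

After 1 (read(2)): returned 'TC', offset=2
After 2 (seek(+3, CUR)): offset=5
After 3 (read(1)): returned 'J', offset=6
After 4 (read(3)): returned '6N0', offset=9
After 5 (seek(-2, END)): offset=17
After 6 (seek(6, SET)): offset=6
After 7 (read(5)): returned '6N0Q7', offset=11
After 8 (seek(-15, END)): offset=4
After 9 (seek(+1, CUR)): offset=5
After 10 (read(8)): returned 'J6N0Q795', offset=13
After 11 (seek(19, SET)): offset=19
After 12 (read(6)): returned '', offset=19

Answer: J6N0Q795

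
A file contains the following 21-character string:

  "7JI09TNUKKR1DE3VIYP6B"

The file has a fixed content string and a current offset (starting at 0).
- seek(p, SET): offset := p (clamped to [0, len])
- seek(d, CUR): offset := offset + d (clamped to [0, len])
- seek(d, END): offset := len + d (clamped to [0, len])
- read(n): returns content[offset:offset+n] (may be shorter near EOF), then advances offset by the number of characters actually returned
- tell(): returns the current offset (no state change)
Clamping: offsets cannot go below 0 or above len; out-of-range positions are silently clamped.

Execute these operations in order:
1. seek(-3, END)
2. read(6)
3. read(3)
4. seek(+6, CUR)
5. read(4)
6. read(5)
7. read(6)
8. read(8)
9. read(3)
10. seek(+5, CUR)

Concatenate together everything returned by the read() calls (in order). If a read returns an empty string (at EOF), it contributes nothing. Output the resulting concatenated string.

After 1 (seek(-3, END)): offset=18
After 2 (read(6)): returned 'P6B', offset=21
After 3 (read(3)): returned '', offset=21
After 4 (seek(+6, CUR)): offset=21
After 5 (read(4)): returned '', offset=21
After 6 (read(5)): returned '', offset=21
After 7 (read(6)): returned '', offset=21
After 8 (read(8)): returned '', offset=21
After 9 (read(3)): returned '', offset=21
After 10 (seek(+5, CUR)): offset=21

Answer: P6B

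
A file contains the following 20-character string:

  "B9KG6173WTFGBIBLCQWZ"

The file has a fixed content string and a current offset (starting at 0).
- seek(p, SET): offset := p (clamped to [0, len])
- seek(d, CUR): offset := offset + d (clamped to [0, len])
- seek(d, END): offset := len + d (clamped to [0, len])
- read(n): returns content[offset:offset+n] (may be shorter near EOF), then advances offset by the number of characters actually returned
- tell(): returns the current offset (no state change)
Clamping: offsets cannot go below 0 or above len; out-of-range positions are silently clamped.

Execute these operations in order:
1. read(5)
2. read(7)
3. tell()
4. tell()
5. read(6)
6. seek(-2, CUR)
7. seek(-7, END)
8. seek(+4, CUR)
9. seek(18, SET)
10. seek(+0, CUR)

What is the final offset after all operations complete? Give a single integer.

After 1 (read(5)): returned 'B9KG6', offset=5
After 2 (read(7)): returned '173WTFG', offset=12
After 3 (tell()): offset=12
After 4 (tell()): offset=12
After 5 (read(6)): returned 'BIBLCQ', offset=18
After 6 (seek(-2, CUR)): offset=16
After 7 (seek(-7, END)): offset=13
After 8 (seek(+4, CUR)): offset=17
After 9 (seek(18, SET)): offset=18
After 10 (seek(+0, CUR)): offset=18

Answer: 18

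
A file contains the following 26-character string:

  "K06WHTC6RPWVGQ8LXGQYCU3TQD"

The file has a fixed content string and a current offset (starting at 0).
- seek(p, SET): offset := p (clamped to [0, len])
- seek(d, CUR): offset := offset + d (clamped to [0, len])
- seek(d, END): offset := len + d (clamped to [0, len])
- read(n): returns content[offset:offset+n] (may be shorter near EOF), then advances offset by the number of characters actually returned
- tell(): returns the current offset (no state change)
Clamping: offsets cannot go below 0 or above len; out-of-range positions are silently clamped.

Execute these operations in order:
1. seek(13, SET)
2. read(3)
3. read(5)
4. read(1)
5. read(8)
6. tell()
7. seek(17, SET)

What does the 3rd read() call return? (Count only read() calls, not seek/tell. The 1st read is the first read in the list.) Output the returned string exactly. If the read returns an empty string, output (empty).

Answer: U

Derivation:
After 1 (seek(13, SET)): offset=13
After 2 (read(3)): returned 'Q8L', offset=16
After 3 (read(5)): returned 'XGQYC', offset=21
After 4 (read(1)): returned 'U', offset=22
After 5 (read(8)): returned '3TQD', offset=26
After 6 (tell()): offset=26
After 7 (seek(17, SET)): offset=17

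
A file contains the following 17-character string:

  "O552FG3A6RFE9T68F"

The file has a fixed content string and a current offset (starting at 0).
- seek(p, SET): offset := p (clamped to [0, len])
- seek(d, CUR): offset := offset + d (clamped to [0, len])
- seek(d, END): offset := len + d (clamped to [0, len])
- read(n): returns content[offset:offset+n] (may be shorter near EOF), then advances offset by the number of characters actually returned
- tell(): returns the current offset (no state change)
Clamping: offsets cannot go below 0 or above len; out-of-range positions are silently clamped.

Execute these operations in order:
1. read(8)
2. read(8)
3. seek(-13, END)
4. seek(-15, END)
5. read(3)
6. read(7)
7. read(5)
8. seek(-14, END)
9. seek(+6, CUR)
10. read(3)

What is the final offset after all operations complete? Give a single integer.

After 1 (read(8)): returned 'O552FG3A', offset=8
After 2 (read(8)): returned '6RFE9T68', offset=16
After 3 (seek(-13, END)): offset=4
After 4 (seek(-15, END)): offset=2
After 5 (read(3)): returned '52F', offset=5
After 6 (read(7)): returned 'G3A6RFE', offset=12
After 7 (read(5)): returned '9T68F', offset=17
After 8 (seek(-14, END)): offset=3
After 9 (seek(+6, CUR)): offset=9
After 10 (read(3)): returned 'RFE', offset=12

Answer: 12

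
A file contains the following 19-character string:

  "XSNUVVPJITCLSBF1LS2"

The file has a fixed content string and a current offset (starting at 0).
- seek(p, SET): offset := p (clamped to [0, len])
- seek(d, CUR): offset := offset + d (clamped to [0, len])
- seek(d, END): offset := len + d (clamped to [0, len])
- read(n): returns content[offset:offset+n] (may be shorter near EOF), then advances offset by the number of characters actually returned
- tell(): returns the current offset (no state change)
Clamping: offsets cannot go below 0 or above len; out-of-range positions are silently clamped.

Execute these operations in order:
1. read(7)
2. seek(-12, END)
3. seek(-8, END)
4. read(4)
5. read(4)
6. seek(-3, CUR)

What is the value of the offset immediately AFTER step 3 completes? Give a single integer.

After 1 (read(7)): returned 'XSNUVVP', offset=7
After 2 (seek(-12, END)): offset=7
After 3 (seek(-8, END)): offset=11

Answer: 11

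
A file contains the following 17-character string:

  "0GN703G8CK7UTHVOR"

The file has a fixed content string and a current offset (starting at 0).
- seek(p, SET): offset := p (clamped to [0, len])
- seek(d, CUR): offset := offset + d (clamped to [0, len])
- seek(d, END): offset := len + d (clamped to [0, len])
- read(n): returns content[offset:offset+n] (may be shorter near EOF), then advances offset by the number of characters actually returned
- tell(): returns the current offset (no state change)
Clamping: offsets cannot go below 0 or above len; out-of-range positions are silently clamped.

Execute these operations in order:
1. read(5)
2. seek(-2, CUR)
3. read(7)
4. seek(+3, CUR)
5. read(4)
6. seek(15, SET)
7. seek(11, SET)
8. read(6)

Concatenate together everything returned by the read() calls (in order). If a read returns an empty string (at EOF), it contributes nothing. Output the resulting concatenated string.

After 1 (read(5)): returned '0GN70', offset=5
After 2 (seek(-2, CUR)): offset=3
After 3 (read(7)): returned '703G8CK', offset=10
After 4 (seek(+3, CUR)): offset=13
After 5 (read(4)): returned 'HVOR', offset=17
After 6 (seek(15, SET)): offset=15
After 7 (seek(11, SET)): offset=11
After 8 (read(6)): returned 'UTHVOR', offset=17

Answer: 0GN70703G8CKHVORUTHVOR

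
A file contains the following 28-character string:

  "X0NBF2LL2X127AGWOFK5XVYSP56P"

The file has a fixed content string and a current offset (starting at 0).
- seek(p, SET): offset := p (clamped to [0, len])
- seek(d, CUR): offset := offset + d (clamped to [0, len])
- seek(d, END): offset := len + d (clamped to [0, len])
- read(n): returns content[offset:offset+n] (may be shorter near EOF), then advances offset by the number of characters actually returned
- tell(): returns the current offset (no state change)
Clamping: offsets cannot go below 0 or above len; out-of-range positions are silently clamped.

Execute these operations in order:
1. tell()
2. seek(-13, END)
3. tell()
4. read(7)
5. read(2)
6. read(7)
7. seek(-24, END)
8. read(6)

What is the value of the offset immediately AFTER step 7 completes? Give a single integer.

After 1 (tell()): offset=0
After 2 (seek(-13, END)): offset=15
After 3 (tell()): offset=15
After 4 (read(7)): returned 'WOFK5XV', offset=22
After 5 (read(2)): returned 'YS', offset=24
After 6 (read(7)): returned 'P56P', offset=28
After 7 (seek(-24, END)): offset=4

Answer: 4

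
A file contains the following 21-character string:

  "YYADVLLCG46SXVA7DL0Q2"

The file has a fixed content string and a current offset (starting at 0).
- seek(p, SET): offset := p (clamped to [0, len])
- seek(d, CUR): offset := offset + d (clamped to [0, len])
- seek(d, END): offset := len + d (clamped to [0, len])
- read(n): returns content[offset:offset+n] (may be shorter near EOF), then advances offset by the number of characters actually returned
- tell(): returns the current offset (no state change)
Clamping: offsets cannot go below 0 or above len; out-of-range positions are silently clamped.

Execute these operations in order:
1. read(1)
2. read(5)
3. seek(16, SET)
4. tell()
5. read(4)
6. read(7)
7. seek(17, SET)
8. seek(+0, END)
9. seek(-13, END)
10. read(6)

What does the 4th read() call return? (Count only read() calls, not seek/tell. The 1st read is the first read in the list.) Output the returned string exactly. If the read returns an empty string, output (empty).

Answer: 2

Derivation:
After 1 (read(1)): returned 'Y', offset=1
After 2 (read(5)): returned 'YADVL', offset=6
After 3 (seek(16, SET)): offset=16
After 4 (tell()): offset=16
After 5 (read(4)): returned 'DL0Q', offset=20
After 6 (read(7)): returned '2', offset=21
After 7 (seek(17, SET)): offset=17
After 8 (seek(+0, END)): offset=21
After 9 (seek(-13, END)): offset=8
After 10 (read(6)): returned 'G46SXV', offset=14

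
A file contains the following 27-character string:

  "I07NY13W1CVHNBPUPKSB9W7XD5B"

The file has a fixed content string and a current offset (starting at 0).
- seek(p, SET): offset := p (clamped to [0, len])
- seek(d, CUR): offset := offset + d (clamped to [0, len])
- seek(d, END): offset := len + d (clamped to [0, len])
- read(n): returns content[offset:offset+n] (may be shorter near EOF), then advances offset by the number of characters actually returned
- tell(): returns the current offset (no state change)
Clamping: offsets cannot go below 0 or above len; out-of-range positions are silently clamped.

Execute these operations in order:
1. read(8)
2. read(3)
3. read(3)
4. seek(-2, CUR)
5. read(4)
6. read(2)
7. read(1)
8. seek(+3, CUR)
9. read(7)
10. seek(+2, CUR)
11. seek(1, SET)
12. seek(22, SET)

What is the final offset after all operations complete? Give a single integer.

Answer: 22

Derivation:
After 1 (read(8)): returned 'I07NY13W', offset=8
After 2 (read(3)): returned '1CV', offset=11
After 3 (read(3)): returned 'HNB', offset=14
After 4 (seek(-2, CUR)): offset=12
After 5 (read(4)): returned 'NBPU', offset=16
After 6 (read(2)): returned 'PK', offset=18
After 7 (read(1)): returned 'S', offset=19
After 8 (seek(+3, CUR)): offset=22
After 9 (read(7)): returned '7XD5B', offset=27
After 10 (seek(+2, CUR)): offset=27
After 11 (seek(1, SET)): offset=1
After 12 (seek(22, SET)): offset=22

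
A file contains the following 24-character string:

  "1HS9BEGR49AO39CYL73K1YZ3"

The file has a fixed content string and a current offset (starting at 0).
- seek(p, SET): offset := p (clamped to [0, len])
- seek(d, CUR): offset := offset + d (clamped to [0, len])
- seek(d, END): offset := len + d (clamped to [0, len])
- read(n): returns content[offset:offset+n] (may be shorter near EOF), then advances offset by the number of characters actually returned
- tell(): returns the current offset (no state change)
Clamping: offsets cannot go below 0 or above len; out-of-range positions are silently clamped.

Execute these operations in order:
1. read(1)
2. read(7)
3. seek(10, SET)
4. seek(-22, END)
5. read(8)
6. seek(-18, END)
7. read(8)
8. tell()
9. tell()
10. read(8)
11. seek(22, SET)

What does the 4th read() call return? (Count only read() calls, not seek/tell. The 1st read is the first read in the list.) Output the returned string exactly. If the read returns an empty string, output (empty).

After 1 (read(1)): returned '1', offset=1
After 2 (read(7)): returned 'HS9BEGR', offset=8
After 3 (seek(10, SET)): offset=10
After 4 (seek(-22, END)): offset=2
After 5 (read(8)): returned 'S9BEGR49', offset=10
After 6 (seek(-18, END)): offset=6
After 7 (read(8)): returned 'GR49AO39', offset=14
After 8 (tell()): offset=14
After 9 (tell()): offset=14
After 10 (read(8)): returned 'CYL73K1Y', offset=22
After 11 (seek(22, SET)): offset=22

Answer: GR49AO39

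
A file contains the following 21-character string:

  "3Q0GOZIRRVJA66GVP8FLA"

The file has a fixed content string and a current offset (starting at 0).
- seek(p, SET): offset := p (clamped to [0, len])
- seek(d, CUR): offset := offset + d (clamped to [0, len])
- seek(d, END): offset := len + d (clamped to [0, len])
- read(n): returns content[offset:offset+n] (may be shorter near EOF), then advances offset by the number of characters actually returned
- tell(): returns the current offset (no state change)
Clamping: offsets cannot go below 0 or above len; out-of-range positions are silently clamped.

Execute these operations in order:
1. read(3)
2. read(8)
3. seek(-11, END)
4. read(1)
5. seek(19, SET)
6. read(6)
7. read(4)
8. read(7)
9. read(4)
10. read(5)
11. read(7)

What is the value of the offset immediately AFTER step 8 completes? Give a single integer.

Answer: 21

Derivation:
After 1 (read(3)): returned '3Q0', offset=3
After 2 (read(8)): returned 'GOZIRRVJ', offset=11
After 3 (seek(-11, END)): offset=10
After 4 (read(1)): returned 'J', offset=11
After 5 (seek(19, SET)): offset=19
After 6 (read(6)): returned 'LA', offset=21
After 7 (read(4)): returned '', offset=21
After 8 (read(7)): returned '', offset=21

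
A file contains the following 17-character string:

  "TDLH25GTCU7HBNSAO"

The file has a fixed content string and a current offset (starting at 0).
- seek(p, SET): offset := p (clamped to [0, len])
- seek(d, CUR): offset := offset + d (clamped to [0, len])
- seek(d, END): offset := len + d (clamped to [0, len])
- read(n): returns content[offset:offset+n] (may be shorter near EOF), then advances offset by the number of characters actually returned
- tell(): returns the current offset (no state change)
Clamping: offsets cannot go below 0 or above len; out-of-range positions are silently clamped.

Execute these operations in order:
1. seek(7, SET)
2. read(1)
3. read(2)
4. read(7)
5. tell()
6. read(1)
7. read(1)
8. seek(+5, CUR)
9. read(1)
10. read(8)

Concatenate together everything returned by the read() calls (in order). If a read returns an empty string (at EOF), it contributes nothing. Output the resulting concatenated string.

After 1 (seek(7, SET)): offset=7
After 2 (read(1)): returned 'T', offset=8
After 3 (read(2)): returned 'CU', offset=10
After 4 (read(7)): returned '7HBNSAO', offset=17
After 5 (tell()): offset=17
After 6 (read(1)): returned '', offset=17
After 7 (read(1)): returned '', offset=17
After 8 (seek(+5, CUR)): offset=17
After 9 (read(1)): returned '', offset=17
After 10 (read(8)): returned '', offset=17

Answer: TCU7HBNSAO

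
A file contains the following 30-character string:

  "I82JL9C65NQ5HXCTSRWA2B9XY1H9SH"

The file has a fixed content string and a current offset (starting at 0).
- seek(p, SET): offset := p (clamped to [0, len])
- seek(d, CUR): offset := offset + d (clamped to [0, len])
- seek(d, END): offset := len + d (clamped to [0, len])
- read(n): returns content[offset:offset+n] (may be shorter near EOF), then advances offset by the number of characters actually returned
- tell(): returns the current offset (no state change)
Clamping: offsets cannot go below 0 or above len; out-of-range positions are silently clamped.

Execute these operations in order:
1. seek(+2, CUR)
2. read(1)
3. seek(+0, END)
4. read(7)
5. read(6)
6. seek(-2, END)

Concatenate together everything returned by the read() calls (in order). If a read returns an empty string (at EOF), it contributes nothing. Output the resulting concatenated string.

After 1 (seek(+2, CUR)): offset=2
After 2 (read(1)): returned '2', offset=3
After 3 (seek(+0, END)): offset=30
After 4 (read(7)): returned '', offset=30
After 5 (read(6)): returned '', offset=30
After 6 (seek(-2, END)): offset=28

Answer: 2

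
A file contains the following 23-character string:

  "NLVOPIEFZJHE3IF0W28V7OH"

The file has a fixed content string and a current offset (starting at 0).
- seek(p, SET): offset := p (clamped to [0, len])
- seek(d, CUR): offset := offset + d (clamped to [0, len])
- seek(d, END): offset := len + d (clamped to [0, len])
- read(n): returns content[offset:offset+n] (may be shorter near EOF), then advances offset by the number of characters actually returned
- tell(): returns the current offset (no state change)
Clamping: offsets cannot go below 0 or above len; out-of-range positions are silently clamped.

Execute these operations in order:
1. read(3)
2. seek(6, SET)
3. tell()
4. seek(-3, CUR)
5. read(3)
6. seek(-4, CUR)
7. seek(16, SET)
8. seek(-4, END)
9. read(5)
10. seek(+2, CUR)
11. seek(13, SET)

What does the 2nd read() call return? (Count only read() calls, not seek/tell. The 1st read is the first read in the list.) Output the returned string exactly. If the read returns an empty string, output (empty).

After 1 (read(3)): returned 'NLV', offset=3
After 2 (seek(6, SET)): offset=6
After 3 (tell()): offset=6
After 4 (seek(-3, CUR)): offset=3
After 5 (read(3)): returned 'OPI', offset=6
After 6 (seek(-4, CUR)): offset=2
After 7 (seek(16, SET)): offset=16
After 8 (seek(-4, END)): offset=19
After 9 (read(5)): returned 'V7OH', offset=23
After 10 (seek(+2, CUR)): offset=23
After 11 (seek(13, SET)): offset=13

Answer: OPI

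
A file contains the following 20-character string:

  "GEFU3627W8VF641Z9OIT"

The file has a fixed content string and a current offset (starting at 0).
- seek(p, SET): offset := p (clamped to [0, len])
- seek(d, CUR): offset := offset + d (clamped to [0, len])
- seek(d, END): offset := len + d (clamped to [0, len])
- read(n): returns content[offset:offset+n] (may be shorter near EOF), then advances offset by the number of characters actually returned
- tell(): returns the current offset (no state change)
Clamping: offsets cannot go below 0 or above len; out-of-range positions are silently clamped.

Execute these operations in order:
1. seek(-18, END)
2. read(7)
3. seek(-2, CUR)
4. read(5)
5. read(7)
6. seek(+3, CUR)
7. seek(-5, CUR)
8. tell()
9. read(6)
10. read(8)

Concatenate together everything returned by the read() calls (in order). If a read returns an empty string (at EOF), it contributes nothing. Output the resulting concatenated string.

Answer: FU3627W7W8VF641Z9OIZ9OIT

Derivation:
After 1 (seek(-18, END)): offset=2
After 2 (read(7)): returned 'FU3627W', offset=9
After 3 (seek(-2, CUR)): offset=7
After 4 (read(5)): returned '7W8VF', offset=12
After 5 (read(7)): returned '641Z9OI', offset=19
After 6 (seek(+3, CUR)): offset=20
After 7 (seek(-5, CUR)): offset=15
After 8 (tell()): offset=15
After 9 (read(6)): returned 'Z9OIT', offset=20
After 10 (read(8)): returned '', offset=20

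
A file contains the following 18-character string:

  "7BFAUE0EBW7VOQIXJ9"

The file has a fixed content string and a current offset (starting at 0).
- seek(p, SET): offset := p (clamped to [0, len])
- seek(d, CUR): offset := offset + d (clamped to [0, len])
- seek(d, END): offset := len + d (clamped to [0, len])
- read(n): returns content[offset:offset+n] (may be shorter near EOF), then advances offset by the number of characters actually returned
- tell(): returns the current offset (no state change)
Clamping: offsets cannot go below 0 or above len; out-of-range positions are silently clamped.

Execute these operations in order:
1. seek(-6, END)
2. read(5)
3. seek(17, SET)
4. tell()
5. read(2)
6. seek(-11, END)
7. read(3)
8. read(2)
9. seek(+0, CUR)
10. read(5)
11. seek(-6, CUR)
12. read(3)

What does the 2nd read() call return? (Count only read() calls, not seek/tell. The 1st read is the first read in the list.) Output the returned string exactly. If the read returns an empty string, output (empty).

Answer: 9

Derivation:
After 1 (seek(-6, END)): offset=12
After 2 (read(5)): returned 'OQIXJ', offset=17
After 3 (seek(17, SET)): offset=17
After 4 (tell()): offset=17
After 5 (read(2)): returned '9', offset=18
After 6 (seek(-11, END)): offset=7
After 7 (read(3)): returned 'EBW', offset=10
After 8 (read(2)): returned '7V', offset=12
After 9 (seek(+0, CUR)): offset=12
After 10 (read(5)): returned 'OQIXJ', offset=17
After 11 (seek(-6, CUR)): offset=11
After 12 (read(3)): returned 'VOQ', offset=14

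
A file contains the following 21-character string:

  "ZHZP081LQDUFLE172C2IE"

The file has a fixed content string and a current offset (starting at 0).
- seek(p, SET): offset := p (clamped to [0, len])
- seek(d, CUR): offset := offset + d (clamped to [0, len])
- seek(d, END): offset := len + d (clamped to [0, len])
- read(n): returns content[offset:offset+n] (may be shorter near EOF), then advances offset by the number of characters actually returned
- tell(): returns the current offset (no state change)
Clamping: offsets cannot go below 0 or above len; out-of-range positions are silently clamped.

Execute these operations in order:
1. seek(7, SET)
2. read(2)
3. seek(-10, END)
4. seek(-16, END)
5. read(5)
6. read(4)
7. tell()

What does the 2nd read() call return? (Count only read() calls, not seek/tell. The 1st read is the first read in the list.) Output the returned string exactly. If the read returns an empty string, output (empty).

Answer: 81LQD

Derivation:
After 1 (seek(7, SET)): offset=7
After 2 (read(2)): returned 'LQ', offset=9
After 3 (seek(-10, END)): offset=11
After 4 (seek(-16, END)): offset=5
After 5 (read(5)): returned '81LQD', offset=10
After 6 (read(4)): returned 'UFLE', offset=14
After 7 (tell()): offset=14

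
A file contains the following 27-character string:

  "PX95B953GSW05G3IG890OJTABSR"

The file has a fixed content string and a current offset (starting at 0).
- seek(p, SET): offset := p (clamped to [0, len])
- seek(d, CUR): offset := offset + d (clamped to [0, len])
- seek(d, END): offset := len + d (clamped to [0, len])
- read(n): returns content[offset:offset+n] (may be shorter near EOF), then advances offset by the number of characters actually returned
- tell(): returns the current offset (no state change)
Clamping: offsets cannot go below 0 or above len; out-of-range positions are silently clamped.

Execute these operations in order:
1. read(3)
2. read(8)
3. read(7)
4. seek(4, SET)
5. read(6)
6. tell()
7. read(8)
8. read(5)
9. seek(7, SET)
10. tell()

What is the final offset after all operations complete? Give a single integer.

Answer: 7

Derivation:
After 1 (read(3)): returned 'PX9', offset=3
After 2 (read(8)): returned '5B953GSW', offset=11
After 3 (read(7)): returned '05G3IG8', offset=18
After 4 (seek(4, SET)): offset=4
After 5 (read(6)): returned 'B953GS', offset=10
After 6 (tell()): offset=10
After 7 (read(8)): returned 'W05G3IG8', offset=18
After 8 (read(5)): returned '90OJT', offset=23
After 9 (seek(7, SET)): offset=7
After 10 (tell()): offset=7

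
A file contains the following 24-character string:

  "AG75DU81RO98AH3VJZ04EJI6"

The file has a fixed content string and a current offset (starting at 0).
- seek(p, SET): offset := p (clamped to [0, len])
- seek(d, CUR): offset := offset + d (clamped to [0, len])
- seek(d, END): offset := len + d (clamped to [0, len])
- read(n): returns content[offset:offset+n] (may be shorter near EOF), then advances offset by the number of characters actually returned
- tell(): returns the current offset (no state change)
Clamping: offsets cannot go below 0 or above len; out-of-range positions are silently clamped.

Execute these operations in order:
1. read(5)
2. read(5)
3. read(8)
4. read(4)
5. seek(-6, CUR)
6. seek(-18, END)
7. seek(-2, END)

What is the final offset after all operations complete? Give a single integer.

Answer: 22

Derivation:
After 1 (read(5)): returned 'AG75D', offset=5
After 2 (read(5)): returned 'U81RO', offset=10
After 3 (read(8)): returned '98AH3VJZ', offset=18
After 4 (read(4)): returned '04EJ', offset=22
After 5 (seek(-6, CUR)): offset=16
After 6 (seek(-18, END)): offset=6
After 7 (seek(-2, END)): offset=22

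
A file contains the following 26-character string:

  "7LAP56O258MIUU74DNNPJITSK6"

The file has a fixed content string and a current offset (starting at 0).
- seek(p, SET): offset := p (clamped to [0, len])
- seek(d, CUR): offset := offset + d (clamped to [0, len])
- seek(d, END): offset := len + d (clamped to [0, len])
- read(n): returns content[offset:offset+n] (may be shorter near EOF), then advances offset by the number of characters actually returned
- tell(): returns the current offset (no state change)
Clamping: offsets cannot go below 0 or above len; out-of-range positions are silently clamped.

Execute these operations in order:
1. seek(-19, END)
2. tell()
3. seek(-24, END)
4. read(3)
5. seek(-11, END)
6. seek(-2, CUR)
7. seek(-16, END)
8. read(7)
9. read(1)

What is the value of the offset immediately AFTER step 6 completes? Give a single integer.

After 1 (seek(-19, END)): offset=7
After 2 (tell()): offset=7
After 3 (seek(-24, END)): offset=2
After 4 (read(3)): returned 'AP5', offset=5
After 5 (seek(-11, END)): offset=15
After 6 (seek(-2, CUR)): offset=13

Answer: 13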